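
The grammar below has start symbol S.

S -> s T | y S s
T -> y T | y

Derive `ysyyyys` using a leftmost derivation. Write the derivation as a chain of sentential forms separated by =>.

S => ySs   [S -> y S s]
ySs => ysTs   [S -> s T]
ysTs => ysyTs   [T -> y T]
ysyTs => ysyyTs   [T -> y T]
ysyyTs => ysyyyTs   [T -> y T]
ysyyyTs => ysyyyys   [T -> y]

S => ySs => ysTs => ysyTs => ysyyTs => ysyyyTs => ysyyyys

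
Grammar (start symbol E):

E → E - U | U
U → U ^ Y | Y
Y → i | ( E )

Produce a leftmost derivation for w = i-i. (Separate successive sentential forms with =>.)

E=>E-U=>U-U=>Y-U=>i-U=>i-Y=>i-i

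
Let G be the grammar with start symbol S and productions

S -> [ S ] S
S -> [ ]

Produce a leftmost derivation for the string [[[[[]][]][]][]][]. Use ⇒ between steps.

S ⇒ [S]S   [S -> [ S ] S]
[S]S ⇒ [[S]S]S   [S -> [ S ] S]
[[S]S]S ⇒ [[[S]S]S]S   [S -> [ S ] S]
[[[S]S]S]S ⇒ [[[[S]S]S]S]S   [S -> [ S ] S]
[[[[S]S]S]S]S ⇒ [[[[[]]S]S]S]S   [S -> [ ]]
[[[[[]]S]S]S]S ⇒ [[[[[]][]]S]S]S   [S -> [ ]]
[[[[[]][]]S]S]S ⇒ [[[[[]][]][]]S]S   [S -> [ ]]
[[[[[]][]][]]S]S ⇒ [[[[[]][]][]][]]S   [S -> [ ]]
[[[[[]][]][]][]]S ⇒ [[[[[]][]][]][]][]   [S -> [ ]]

S ⇒ [S]S ⇒ [[S]S]S ⇒ [[[S]S]S]S ⇒ [[[[S]S]S]S]S ⇒ [[[[[]]S]S]S]S ⇒ [[[[[]][]]S]S]S ⇒ [[[[[]][]][]]S]S ⇒ [[[[[]][]][]][]]S ⇒ [[[[[]][]][]][]][]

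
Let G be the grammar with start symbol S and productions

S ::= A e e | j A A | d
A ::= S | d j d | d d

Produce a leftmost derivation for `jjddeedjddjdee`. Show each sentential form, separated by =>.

S => Aee => See => jAAee => jSAee => jjAAAee => jjSAAee => jjAeeAAee => jjddeeAAee => jjddeedjdAee => jjddeedjddjdee

S => Aee   [S ::= A e e]
Aee => See   [A ::= S]
See => jAAee   [S ::= j A A]
jAAee => jSAee   [A ::= S]
jSAee => jjAAAee   [S ::= j A A]
jjAAAee => jjSAAee   [A ::= S]
jjSAAee => jjAeeAAee   [S ::= A e e]
jjAeeAAee => jjddeeAAee   [A ::= d d]
jjddeeAAee => jjddeedjdAee   [A ::= d j d]
jjddeedjdAee => jjddeedjddjdee   [A ::= d j d]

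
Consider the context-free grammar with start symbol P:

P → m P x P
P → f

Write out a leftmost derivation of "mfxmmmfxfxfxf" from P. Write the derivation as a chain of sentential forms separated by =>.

P=>mPxP=>mfxP=>mfxmPxP=>mfxmmPxPxP=>mfxmmmPxPxPxP=>mfxmmmfxPxPxP=>mfxmmmfxfxPxP=>mfxmmmfxfxfxP=>mfxmmmfxfxfxf

P => mPxP   [P → m P x P]
mPxP => mfxP   [P → f]
mfxP => mfxmPxP   [P → m P x P]
mfxmPxP => mfxmmPxPxP   [P → m P x P]
mfxmmPxPxP => mfxmmmPxPxPxP   [P → m P x P]
mfxmmmPxPxPxP => mfxmmmfxPxPxP   [P → f]
mfxmmmfxPxPxP => mfxmmmfxfxPxP   [P → f]
mfxmmmfxfxPxP => mfxmmmfxfxfxP   [P → f]
mfxmmmfxfxfxP => mfxmmmfxfxfxf   [P → f]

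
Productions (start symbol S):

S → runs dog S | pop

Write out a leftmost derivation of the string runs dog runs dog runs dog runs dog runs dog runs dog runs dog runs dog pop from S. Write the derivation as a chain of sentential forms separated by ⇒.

S ⇒ runs dog S ⇒ runs dog runs dog S ⇒ runs dog runs dog runs dog S ⇒ runs dog runs dog runs dog runs dog S ⇒ runs dog runs dog runs dog runs dog runs dog S ⇒ runs dog runs dog runs dog runs dog runs dog runs dog S ⇒ runs dog runs dog runs dog runs dog runs dog runs dog runs dog S ⇒ runs dog runs dog runs dog runs dog runs dog runs dog runs dog runs dog S ⇒ runs dog runs dog runs dog runs dog runs dog runs dog runs dog runs dog pop

S ⇒ runs dog S   [S → runs dog S]
runs dog S ⇒ runs dog runs dog S   [S → runs dog S]
runs dog runs dog S ⇒ runs dog runs dog runs dog S   [S → runs dog S]
runs dog runs dog runs dog S ⇒ runs dog runs dog runs dog runs dog S   [S → runs dog S]
runs dog runs dog runs dog runs dog S ⇒ runs dog runs dog runs dog runs dog runs dog S   [S → runs dog S]
runs dog runs dog runs dog runs dog runs dog S ⇒ runs dog runs dog runs dog runs dog runs dog runs dog S   [S → runs dog S]
runs dog runs dog runs dog runs dog runs dog runs dog S ⇒ runs dog runs dog runs dog runs dog runs dog runs dog runs dog S   [S → runs dog S]
runs dog runs dog runs dog runs dog runs dog runs dog runs dog S ⇒ runs dog runs dog runs dog runs dog runs dog runs dog runs dog runs dog S   [S → runs dog S]
runs dog runs dog runs dog runs dog runs dog runs dog runs dog runs dog S ⇒ runs dog runs dog runs dog runs dog runs dog runs dog runs dog runs dog pop   [S → pop]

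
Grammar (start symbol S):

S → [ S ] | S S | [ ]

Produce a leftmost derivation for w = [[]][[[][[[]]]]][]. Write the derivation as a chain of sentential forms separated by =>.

S => SS => SSS => [S]SS => [[]]SS => [[]][S]S => [[]][[S]]S => [[]][[SS]]S => [[]][[[]S]]S => [[]][[[][S]]]S => [[]][[[][[S]]]]S => [[]][[[][[[]]]]]S => [[]][[[][[[]]]]][]

S => SS   [S → S S]
SS => SSS   [S → S S]
SSS => [S]SS   [S → [ S ]]
[S]SS => [[]]SS   [S → [ ]]
[[]]SS => [[]][S]S   [S → [ S ]]
[[]][S]S => [[]][[S]]S   [S → [ S ]]
[[]][[S]]S => [[]][[SS]]S   [S → S S]
[[]][[SS]]S => [[]][[[]S]]S   [S → [ ]]
[[]][[[]S]]S => [[]][[[][S]]]S   [S → [ S ]]
[[]][[[][S]]]S => [[]][[[][[S]]]]S   [S → [ S ]]
[[]][[[][[S]]]]S => [[]][[[][[[]]]]]S   [S → [ ]]
[[]][[[][[[]]]]]S => [[]][[[][[[]]]]][]   [S → [ ]]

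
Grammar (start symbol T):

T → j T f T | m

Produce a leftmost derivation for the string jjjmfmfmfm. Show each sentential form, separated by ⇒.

T ⇒ jTfT   [T → j T f T]
jTfT ⇒ jjTfTfT   [T → j T f T]
jjTfTfT ⇒ jjjTfTfTfT   [T → j T f T]
jjjTfTfTfT ⇒ jjjmfTfTfT   [T → m]
jjjmfTfTfT ⇒ jjjmfmfTfT   [T → m]
jjjmfmfTfT ⇒ jjjmfmfmfT   [T → m]
jjjmfmfmfT ⇒ jjjmfmfmfm   [T → m]

T ⇒ jTfT ⇒ jjTfTfT ⇒ jjjTfTfTfT ⇒ jjjmfTfTfT ⇒ jjjmfmfTfT ⇒ jjjmfmfmfT ⇒ jjjmfmfmfm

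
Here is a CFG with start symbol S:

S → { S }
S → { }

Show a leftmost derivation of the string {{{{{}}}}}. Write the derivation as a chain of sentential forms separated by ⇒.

S ⇒ {S} ⇒ {{S}} ⇒ {{{S}}} ⇒ {{{{S}}}} ⇒ {{{{{}}}}}

S ⇒ {S}   [S → { S }]
{S} ⇒ {{S}}   [S → { S }]
{{S}} ⇒ {{{S}}}   [S → { S }]
{{{S}}} ⇒ {{{{S}}}}   [S → { S }]
{{{{S}}}} ⇒ {{{{{}}}}}   [S → { }]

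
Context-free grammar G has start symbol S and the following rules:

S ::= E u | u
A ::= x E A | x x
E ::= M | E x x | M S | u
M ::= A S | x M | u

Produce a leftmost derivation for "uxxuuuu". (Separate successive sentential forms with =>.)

S => Eu   [S ::= E u]
Eu => MSu   [E ::= M S]
MSu => uSu   [M ::= u]
uSu => uEuu   [S ::= E u]
uEuu => uMSuu   [E ::= M S]
uMSuu => uASSuu   [M ::= A S]
uASSuu => uxxSSuu   [A ::= x x]
uxxSSuu => uxxuSuu   [S ::= u]
uxxuSuu => uxxuuuu   [S ::= u]

S => Eu => MSu => uSu => uEuu => uMSuu => uASSuu => uxxSSuu => uxxuSuu => uxxuuuu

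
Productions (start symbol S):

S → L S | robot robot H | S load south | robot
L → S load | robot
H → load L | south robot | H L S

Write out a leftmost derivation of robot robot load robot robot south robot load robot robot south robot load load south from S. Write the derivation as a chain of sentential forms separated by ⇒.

S ⇒ S load south ⇒ robot robot H load south ⇒ robot robot load L load south ⇒ robot robot load S load load south ⇒ robot robot load L S load load south ⇒ robot robot load S load S load load south ⇒ robot robot load robot robot H load S load load south ⇒ robot robot load robot robot south robot load S load load south ⇒ robot robot load robot robot south robot load robot robot H load load south ⇒ robot robot load robot robot south robot load robot robot south robot load load south

S ⇒ S load south   [S → S load south]
S load south ⇒ robot robot H load south   [S → robot robot H]
robot robot H load south ⇒ robot robot load L load south   [H → load L]
robot robot load L load south ⇒ robot robot load S load load south   [L → S load]
robot robot load S load load south ⇒ robot robot load L S load load south   [S → L S]
robot robot load L S load load south ⇒ robot robot load S load S load load south   [L → S load]
robot robot load S load S load load south ⇒ robot robot load robot robot H load S load load south   [S → robot robot H]
robot robot load robot robot H load S load load south ⇒ robot robot load robot robot south robot load S load load south   [H → south robot]
robot robot load robot robot south robot load S load load south ⇒ robot robot load robot robot south robot load robot robot H load load south   [S → robot robot H]
robot robot load robot robot south robot load robot robot H load load south ⇒ robot robot load robot robot south robot load robot robot south robot load load south   [H → south robot]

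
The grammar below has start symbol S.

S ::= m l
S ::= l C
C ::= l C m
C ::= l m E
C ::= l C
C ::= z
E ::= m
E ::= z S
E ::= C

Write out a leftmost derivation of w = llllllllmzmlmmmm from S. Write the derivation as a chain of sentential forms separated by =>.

S => lC => llCm => lllCmm => llllCmm => lllllCmm => llllllCmmm => lllllllCmmmm => llllllllmEmmmm => llllllllmzSmmmm => llllllllmzmlmmmm

S => lC   [S ::= l C]
lC => llCm   [C ::= l C m]
llCm => lllCmm   [C ::= l C m]
lllCmm => llllCmm   [C ::= l C]
llllCmm => lllllCmm   [C ::= l C]
lllllCmm => llllllCmmm   [C ::= l C m]
llllllCmmm => lllllllCmmmm   [C ::= l C m]
lllllllCmmmm => llllllllmEmmmm   [C ::= l m E]
llllllllmEmmmm => llllllllmzSmmmm   [E ::= z S]
llllllllmzSmmmm => llllllllmzmlmmmm   [S ::= m l]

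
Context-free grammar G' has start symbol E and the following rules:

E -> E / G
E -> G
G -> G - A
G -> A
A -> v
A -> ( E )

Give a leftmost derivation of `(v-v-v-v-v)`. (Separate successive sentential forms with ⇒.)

E⇒G⇒A⇒(E)⇒(G)⇒(G-A)⇒(G-A-A)⇒(G-A-A-A)⇒(G-A-A-A-A)⇒(A-A-A-A-A)⇒(v-A-A-A-A)⇒(v-v-A-A-A)⇒(v-v-v-A-A)⇒(v-v-v-v-A)⇒(v-v-v-v-v)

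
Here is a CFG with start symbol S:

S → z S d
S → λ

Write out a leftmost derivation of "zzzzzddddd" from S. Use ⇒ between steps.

S ⇒ zSd   [S → z S d]
zSd ⇒ zzSdd   [S → z S d]
zzSdd ⇒ zzzSddd   [S → z S d]
zzzSddd ⇒ zzzzSdddd   [S → z S d]
zzzzSdddd ⇒ zzzzzSddddd   [S → z S d]
zzzzzSddddd ⇒ zzzzzddddd   [S → λ]

S ⇒ zSd ⇒ zzSdd ⇒ zzzSddd ⇒ zzzzSdddd ⇒ zzzzzSddddd ⇒ zzzzzddddd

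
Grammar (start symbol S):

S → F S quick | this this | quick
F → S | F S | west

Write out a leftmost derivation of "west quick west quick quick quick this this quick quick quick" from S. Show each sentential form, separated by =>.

S => F S quick => west S quick => west F S quick quick => west F S S quick quick => west F S S S quick quick => west F S S S S quick quick => west S S S S S quick quick => west quick S S S S quick quick => west quick F S quick S S S quick quick => west quick west S quick S S S quick quick => west quick west quick quick S S S quick quick => west quick west quick quick quick S S quick quick => west quick west quick quick quick this this S quick quick => west quick west quick quick quick this this quick quick quick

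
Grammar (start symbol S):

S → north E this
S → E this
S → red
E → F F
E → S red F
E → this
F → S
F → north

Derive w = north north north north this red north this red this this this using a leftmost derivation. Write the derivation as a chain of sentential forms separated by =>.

S => north E this   [S → north E this]
north E this => north S red F this   [E → S red F]
north S red F this => north north E this red F this   [S → north E this]
north north E this red F this => north north S red F this red F this   [E → S red F]
north north S red F this red F this => north north E this red F this red F this   [S → E this]
north north E this red F this red F this => north north F F this red F this red F this   [E → F F]
north north F F this red F this red F this => north north north F this red F this red F this   [F → north]
north north north F this red F this red F this => north north north north this red F this red F this   [F → north]
north north north north this red F this red F this => north north north north this red north this red F this   [F → north]
north north north north this red north this red F this => north north north north this red north this red S this   [F → S]
north north north north this red north this red S this => north north north north this red north this red E this this   [S → E this]
north north north north this red north this red E this this => north north north north this red north this red this this this   [E → this]

S => north E this => north S red F this => north north E this red F this => north north S red F this red F this => north north E this red F this red F this => north north F F this red F this red F this => north north north F this red F this red F this => north north north north this red F this red F this => north north north north this red north this red F this => north north north north this red north this red S this => north north north north this red north this red E this this => north north north north this red north this red this this this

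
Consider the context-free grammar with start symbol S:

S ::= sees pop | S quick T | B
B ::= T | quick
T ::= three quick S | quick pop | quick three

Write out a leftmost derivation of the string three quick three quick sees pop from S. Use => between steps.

S => B   [S ::= B]
B => T   [B ::= T]
T => three quick S   [T ::= three quick S]
three quick S => three quick B   [S ::= B]
three quick B => three quick T   [B ::= T]
three quick T => three quick three quick S   [T ::= three quick S]
three quick three quick S => three quick three quick sees pop   [S ::= sees pop]

S => B => T => three quick S => three quick B => three quick T => three quick three quick S => three quick three quick sees pop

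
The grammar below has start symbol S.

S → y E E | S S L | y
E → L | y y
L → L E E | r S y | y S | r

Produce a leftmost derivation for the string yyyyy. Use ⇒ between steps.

S ⇒ yEE ⇒ yyyE ⇒ yyyyy

S ⇒ yEE   [S → y E E]
yEE ⇒ yyyE   [E → y y]
yyyE ⇒ yyyyy   [E → y y]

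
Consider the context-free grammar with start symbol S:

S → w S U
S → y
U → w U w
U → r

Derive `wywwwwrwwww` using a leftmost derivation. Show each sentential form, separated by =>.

S => wSU   [S → w S U]
wSU => wyU   [S → y]
wyU => wywUw   [U → w U w]
wywUw => wywwUww   [U → w U w]
wywwUww => wywwwUwww   [U → w U w]
wywwwUwww => wywwwwUwwww   [U → w U w]
wywwwwUwwww => wywwwwrwwww   [U → r]

S=>wSU=>wyU=>wywUw=>wywwUww=>wywwwUwww=>wywwwwUwwww=>wywwwwrwwww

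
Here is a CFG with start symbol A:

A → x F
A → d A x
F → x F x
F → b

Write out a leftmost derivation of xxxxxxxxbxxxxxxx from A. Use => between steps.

A => xF => xxFx => xxxFxx => xxxxFxxx => xxxxxFxxxx => xxxxxxFxxxxx => xxxxxxxFxxxxxx => xxxxxxxxFxxxxxxx => xxxxxxxxbxxxxxxx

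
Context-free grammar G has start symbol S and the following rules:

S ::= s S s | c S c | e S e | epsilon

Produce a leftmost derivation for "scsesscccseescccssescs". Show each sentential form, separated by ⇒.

S ⇒ sSs ⇒ scScs ⇒ scsSscs ⇒ scseSescs ⇒ scsesSsescs ⇒ scsessSssescs ⇒ scsesscScssescs ⇒ scsessccSccssescs ⇒ scsesscccScccssescs ⇒ scsesscccsSscccssescs ⇒ scsesscccseSescccssescs ⇒ scsesscccseescccssescs

S ⇒ sSs   [S ::= s S s]
sSs ⇒ scScs   [S ::= c S c]
scScs ⇒ scsSscs   [S ::= s S s]
scsSscs ⇒ scseSescs   [S ::= e S e]
scseSescs ⇒ scsesSsescs   [S ::= s S s]
scsesSsescs ⇒ scsessSssescs   [S ::= s S s]
scsessSssescs ⇒ scsesscScssescs   [S ::= c S c]
scsesscScssescs ⇒ scsessccSccssescs   [S ::= c S c]
scsessccSccssescs ⇒ scsesscccScccssescs   [S ::= c S c]
scsesscccScccssescs ⇒ scsesscccsSscccssescs   [S ::= s S s]
scsesscccsSscccssescs ⇒ scsesscccseSescccssescs   [S ::= e S e]
scsesscccseSescccssescs ⇒ scsesscccseescccssescs   [S ::= epsilon]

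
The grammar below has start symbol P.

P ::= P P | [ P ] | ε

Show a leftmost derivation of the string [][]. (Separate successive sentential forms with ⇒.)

P ⇒ PP ⇒ [P]P ⇒ []P ⇒ []PP ⇒ [][P]P ⇒ [][]P ⇒ [][]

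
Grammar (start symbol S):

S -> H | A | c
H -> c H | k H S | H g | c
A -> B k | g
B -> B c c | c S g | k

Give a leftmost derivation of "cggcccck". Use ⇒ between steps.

S⇒A⇒Bk⇒Bcck⇒Bcccck⇒cSgcccck⇒cAgcccck⇒cggcccck

S ⇒ A   [S -> A]
A ⇒ Bk   [A -> B k]
Bk ⇒ Bcck   [B -> B c c]
Bcck ⇒ Bcccck   [B -> B c c]
Bcccck ⇒ cSgcccck   [B -> c S g]
cSgcccck ⇒ cAgcccck   [S -> A]
cAgcccck ⇒ cggcccck   [A -> g]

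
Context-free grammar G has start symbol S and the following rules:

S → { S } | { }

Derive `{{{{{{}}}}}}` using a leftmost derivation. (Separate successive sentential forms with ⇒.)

S ⇒ {S} ⇒ {{S}} ⇒ {{{S}}} ⇒ {{{{S}}}} ⇒ {{{{{S}}}}} ⇒ {{{{{{}}}}}}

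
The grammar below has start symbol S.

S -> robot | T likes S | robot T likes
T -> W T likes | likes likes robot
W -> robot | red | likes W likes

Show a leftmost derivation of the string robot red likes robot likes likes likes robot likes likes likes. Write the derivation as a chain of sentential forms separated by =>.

S => robot T likes => robot W T likes likes => robot red T likes likes => robot red W T likes likes likes => robot red likes W likes T likes likes likes => robot red likes robot likes T likes likes likes => robot red likes robot likes likes likes robot likes likes likes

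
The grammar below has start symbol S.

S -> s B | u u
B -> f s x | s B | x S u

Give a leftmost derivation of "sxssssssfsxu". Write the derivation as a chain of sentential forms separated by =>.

S => sB   [S -> s B]
sB => sxSu   [B -> x S u]
sxSu => sxsBu   [S -> s B]
sxsBu => sxssBu   [B -> s B]
sxssBu => sxsssBu   [B -> s B]
sxsssBu => sxssssBu   [B -> s B]
sxssssBu => sxsssssBu   [B -> s B]
sxsssssBu => sxssssssBu   [B -> s B]
sxssssssBu => sxssssssfsxu   [B -> f s x]

S => sB => sxSu => sxsBu => sxssBu => sxsssBu => sxssssBu => sxsssssBu => sxssssssBu => sxssssssfsxu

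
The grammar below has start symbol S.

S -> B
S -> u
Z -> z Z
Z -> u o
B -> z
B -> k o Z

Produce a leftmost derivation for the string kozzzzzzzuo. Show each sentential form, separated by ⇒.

S ⇒ B ⇒ koZ ⇒ kozZ ⇒ kozzZ ⇒ kozzzZ ⇒ kozzzzZ ⇒ kozzzzzZ ⇒ kozzzzzzZ ⇒ kozzzzzzzZ ⇒ kozzzzzzzuo

S ⇒ B   [S -> B]
B ⇒ koZ   [B -> k o Z]
koZ ⇒ kozZ   [Z -> z Z]
kozZ ⇒ kozzZ   [Z -> z Z]
kozzZ ⇒ kozzzZ   [Z -> z Z]
kozzzZ ⇒ kozzzzZ   [Z -> z Z]
kozzzzZ ⇒ kozzzzzZ   [Z -> z Z]
kozzzzzZ ⇒ kozzzzzzZ   [Z -> z Z]
kozzzzzzZ ⇒ kozzzzzzzZ   [Z -> z Z]
kozzzzzzzZ ⇒ kozzzzzzzuo   [Z -> u o]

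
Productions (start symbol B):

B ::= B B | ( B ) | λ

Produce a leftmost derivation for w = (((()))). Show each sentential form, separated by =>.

B => BB => BBB => (B)BB => ((B))BB => (((B)))BB => ((((B))))BB => (((())))BB => (((())))B => (((())))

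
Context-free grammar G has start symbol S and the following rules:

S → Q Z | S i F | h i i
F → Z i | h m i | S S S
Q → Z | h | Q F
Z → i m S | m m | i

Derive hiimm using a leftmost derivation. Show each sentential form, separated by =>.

S => QZ => QFZ => hFZ => hZiZ => hiiZ => hiimm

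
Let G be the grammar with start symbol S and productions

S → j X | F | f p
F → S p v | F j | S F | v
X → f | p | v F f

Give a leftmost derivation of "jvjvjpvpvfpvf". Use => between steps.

S=>jX=>jvFf=>jvSpvf=>jvjXpvf=>jvjvFfpvf=>jvjvSFfpvf=>jvjvjXFfpvf=>jvjvjpFfpvf=>jvjvjpSpvfpvf=>jvjvjpFpvfpvf=>jvjvjpvpvfpvf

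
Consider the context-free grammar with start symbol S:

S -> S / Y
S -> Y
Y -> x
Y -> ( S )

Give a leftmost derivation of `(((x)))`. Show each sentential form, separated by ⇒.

S ⇒ Y   [S -> Y]
Y ⇒ (S)   [Y -> ( S )]
(S) ⇒ (Y)   [S -> Y]
(Y) ⇒ ((S))   [Y -> ( S )]
((S)) ⇒ ((Y))   [S -> Y]
((Y)) ⇒ (((S)))   [Y -> ( S )]
(((S))) ⇒ (((Y)))   [S -> Y]
(((Y))) ⇒ (((x)))   [Y -> x]

S⇒Y⇒(S)⇒(Y)⇒((S))⇒((Y))⇒(((S)))⇒(((Y)))⇒(((x)))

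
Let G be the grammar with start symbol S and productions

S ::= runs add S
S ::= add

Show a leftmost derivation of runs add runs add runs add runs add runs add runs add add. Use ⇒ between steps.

S ⇒ runs add S ⇒ runs add runs add S ⇒ runs add runs add runs add S ⇒ runs add runs add runs add runs add S ⇒ runs add runs add runs add runs add runs add S ⇒ runs add runs add runs add runs add runs add runs add S ⇒ runs add runs add runs add runs add runs add runs add add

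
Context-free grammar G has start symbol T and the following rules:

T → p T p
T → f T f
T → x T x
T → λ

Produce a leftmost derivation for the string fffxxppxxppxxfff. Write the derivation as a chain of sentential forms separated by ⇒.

T ⇒ fTf   [T → f T f]
fTf ⇒ ffTff   [T → f T f]
ffTff ⇒ fffTfff   [T → f T f]
fffTfff ⇒ fffxTxfff   [T → x T x]
fffxTxfff ⇒ fffxxTxxfff   [T → x T x]
fffxxTxxfff ⇒ fffxxpTpxxfff   [T → p T p]
fffxxpTpxxfff ⇒ fffxxppTppxxfff   [T → p T p]
fffxxppTppxxfff ⇒ fffxxppxTxppxxfff   [T → x T x]
fffxxppxTxppxxfff ⇒ fffxxppxxppxxfff   [T → λ]

T⇒fTf⇒ffTff⇒fffTfff⇒fffxTxfff⇒fffxxTxxfff⇒fffxxpTpxxfff⇒fffxxppTppxxfff⇒fffxxppxTxppxxfff⇒fffxxppxxppxxfff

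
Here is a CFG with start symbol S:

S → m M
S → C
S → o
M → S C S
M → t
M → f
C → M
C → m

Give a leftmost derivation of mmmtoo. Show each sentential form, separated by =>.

S => mM => mSCS => mCCS => mmCS => mmMS => mmSCSS => mmCCSS => mmmCSS => mmmMSS => mmmtSS => mmmtoS => mmmtoo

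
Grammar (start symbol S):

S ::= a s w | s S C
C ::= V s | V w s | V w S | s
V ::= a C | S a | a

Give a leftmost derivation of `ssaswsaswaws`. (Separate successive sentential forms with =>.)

S => sSC   [S ::= s S C]
sSC => ssSCC   [S ::= s S C]
ssSCC => ssaswCC   [S ::= a s w]
ssaswCC => ssaswsC   [C ::= s]
ssaswsC => ssaswsVws   [C ::= V w s]
ssaswsVws => ssaswsSaws   [V ::= S a]
ssaswsSaws => ssaswsaswaws   [S ::= a s w]

S => sSC => ssSCC => ssaswCC => ssaswsC => ssaswsVws => ssaswsSaws => ssaswsaswaws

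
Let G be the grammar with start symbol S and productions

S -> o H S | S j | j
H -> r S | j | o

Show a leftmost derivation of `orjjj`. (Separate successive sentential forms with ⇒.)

S ⇒ oHS ⇒ orSS ⇒ orjS ⇒ orjSj ⇒ orjjj

S ⇒ oHS   [S -> o H S]
oHS ⇒ orSS   [H -> r S]
orSS ⇒ orjS   [S -> j]
orjS ⇒ orjSj   [S -> S j]
orjSj ⇒ orjjj   [S -> j]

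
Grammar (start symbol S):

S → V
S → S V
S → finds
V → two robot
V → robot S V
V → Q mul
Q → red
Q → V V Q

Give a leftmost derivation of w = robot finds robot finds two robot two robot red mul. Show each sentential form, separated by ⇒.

S ⇒ V ⇒ robot S V ⇒ robot finds V ⇒ robot finds Q mul ⇒ robot finds V V Q mul ⇒ robot finds robot S V V Q mul ⇒ robot finds robot finds V V Q mul ⇒ robot finds robot finds two robot V Q mul ⇒ robot finds robot finds two robot two robot Q mul ⇒ robot finds robot finds two robot two robot red mul

S ⇒ V   [S → V]
V ⇒ robot S V   [V → robot S V]
robot S V ⇒ robot finds V   [S → finds]
robot finds V ⇒ robot finds Q mul   [V → Q mul]
robot finds Q mul ⇒ robot finds V V Q mul   [Q → V V Q]
robot finds V V Q mul ⇒ robot finds robot S V V Q mul   [V → robot S V]
robot finds robot S V V Q mul ⇒ robot finds robot finds V V Q mul   [S → finds]
robot finds robot finds V V Q mul ⇒ robot finds robot finds two robot V Q mul   [V → two robot]
robot finds robot finds two robot V Q mul ⇒ robot finds robot finds two robot two robot Q mul   [V → two robot]
robot finds robot finds two robot two robot Q mul ⇒ robot finds robot finds two robot two robot red mul   [Q → red]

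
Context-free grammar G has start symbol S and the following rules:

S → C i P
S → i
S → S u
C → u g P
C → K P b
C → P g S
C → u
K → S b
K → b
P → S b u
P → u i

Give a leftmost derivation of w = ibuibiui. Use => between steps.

S => CiP   [S → C i P]
CiP => KPbiP   [C → K P b]
KPbiP => SbPbiP   [K → S b]
SbPbiP => ibPbiP   [S → i]
ibPbiP => ibuibiP   [P → u i]
ibuibiP => ibuibiui   [P → u i]

S => CiP => KPbiP => SbPbiP => ibPbiP => ibuibiP => ibuibiui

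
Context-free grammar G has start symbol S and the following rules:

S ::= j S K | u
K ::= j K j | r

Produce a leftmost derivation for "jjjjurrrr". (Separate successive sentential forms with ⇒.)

S ⇒ jSK   [S ::= j S K]
jSK ⇒ jjSKK   [S ::= j S K]
jjSKK ⇒ jjjSKKK   [S ::= j S K]
jjjSKKK ⇒ jjjjSKKKK   [S ::= j S K]
jjjjSKKKK ⇒ jjjjuKKKK   [S ::= u]
jjjjuKKKK ⇒ jjjjurKKK   [K ::= r]
jjjjurKKK ⇒ jjjjurrKK   [K ::= r]
jjjjurrKK ⇒ jjjjurrrK   [K ::= r]
jjjjurrrK ⇒ jjjjurrrr   [K ::= r]

S⇒jSK⇒jjSKK⇒jjjSKKK⇒jjjjSKKKK⇒jjjjuKKKK⇒jjjjurKKK⇒jjjjurrKK⇒jjjjurrrK⇒jjjjurrrr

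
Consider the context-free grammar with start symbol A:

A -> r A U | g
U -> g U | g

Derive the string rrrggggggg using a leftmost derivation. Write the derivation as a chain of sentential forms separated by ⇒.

A ⇒ rAU ⇒ rrAUU ⇒ rrrAUUU ⇒ rrrgUUU ⇒ rrrggUUU ⇒ rrrgggUUU ⇒ rrrggggUU ⇒ rrrgggggU ⇒ rrrggggggU ⇒ rrrggggggg

A ⇒ rAU   [A -> r A U]
rAU ⇒ rrAUU   [A -> r A U]
rrAUU ⇒ rrrAUUU   [A -> r A U]
rrrAUUU ⇒ rrrgUUU   [A -> g]
rrrgUUU ⇒ rrrggUUU   [U -> g U]
rrrggUUU ⇒ rrrgggUUU   [U -> g U]
rrrgggUUU ⇒ rrrggggUU   [U -> g]
rrrggggUU ⇒ rrrgggggU   [U -> g]
rrrgggggU ⇒ rrrggggggU   [U -> g U]
rrrggggggU ⇒ rrrggggggg   [U -> g]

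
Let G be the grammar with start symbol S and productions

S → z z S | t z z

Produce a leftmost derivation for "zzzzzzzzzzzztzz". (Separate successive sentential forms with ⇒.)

S ⇒ zzS ⇒ zzzzS ⇒ zzzzzzS ⇒ zzzzzzzzS ⇒ zzzzzzzzzzS ⇒ zzzzzzzzzzzzS ⇒ zzzzzzzzzzzztzz

S ⇒ zzS   [S → z z S]
zzS ⇒ zzzzS   [S → z z S]
zzzzS ⇒ zzzzzzS   [S → z z S]
zzzzzzS ⇒ zzzzzzzzS   [S → z z S]
zzzzzzzzS ⇒ zzzzzzzzzzS   [S → z z S]
zzzzzzzzzzS ⇒ zzzzzzzzzzzzS   [S → z z S]
zzzzzzzzzzzzS ⇒ zzzzzzzzzzzztzz   [S → t z z]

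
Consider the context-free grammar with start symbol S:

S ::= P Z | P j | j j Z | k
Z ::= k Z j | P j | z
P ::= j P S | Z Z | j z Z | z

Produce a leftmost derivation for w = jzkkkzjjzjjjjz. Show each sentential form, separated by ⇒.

S ⇒ PZ ⇒ jzZZ ⇒ jzkZjZ ⇒ jzkkZjjZ ⇒ jzkkPjjjZ ⇒ jzkkZZjjjZ ⇒ jzkkkZjZjjjZ ⇒ jzkkkPjjZjjjZ ⇒ jzkkkzjjZjjjZ ⇒ jzkkkzjjPjjjjZ ⇒ jzkkkzjjzjjjjZ ⇒ jzkkkzjjzjjjjz

S ⇒ PZ   [S ::= P Z]
PZ ⇒ jzZZ   [P ::= j z Z]
jzZZ ⇒ jzkZjZ   [Z ::= k Z j]
jzkZjZ ⇒ jzkkZjjZ   [Z ::= k Z j]
jzkkZjjZ ⇒ jzkkPjjjZ   [Z ::= P j]
jzkkPjjjZ ⇒ jzkkZZjjjZ   [P ::= Z Z]
jzkkZZjjjZ ⇒ jzkkkZjZjjjZ   [Z ::= k Z j]
jzkkkZjZjjjZ ⇒ jzkkkPjjZjjjZ   [Z ::= P j]
jzkkkPjjZjjjZ ⇒ jzkkkzjjZjjjZ   [P ::= z]
jzkkkzjjZjjjZ ⇒ jzkkkzjjPjjjjZ   [Z ::= P j]
jzkkkzjjPjjjjZ ⇒ jzkkkzjjzjjjjZ   [P ::= z]
jzkkkzjjzjjjjZ ⇒ jzkkkzjjzjjjjz   [Z ::= z]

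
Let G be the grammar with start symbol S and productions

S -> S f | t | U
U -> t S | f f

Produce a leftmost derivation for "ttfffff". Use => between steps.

S => Sf => Sff => Sfff => Sffff => Uffff => tSffff => tSfffff => ttfffff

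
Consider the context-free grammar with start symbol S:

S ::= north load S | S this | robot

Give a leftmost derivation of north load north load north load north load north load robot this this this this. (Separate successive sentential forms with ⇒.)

S ⇒ S this   [S ::= S this]
S this ⇒ north load S this   [S ::= north load S]
north load S this ⇒ north load north load S this   [S ::= north load S]
north load north load S this ⇒ north load north load north load S this   [S ::= north load S]
north load north load north load S this ⇒ north load north load north load north load S this   [S ::= north load S]
north load north load north load north load S this ⇒ north load north load north load north load S this this   [S ::= S this]
north load north load north load north load S this this ⇒ north load north load north load north load S this this this   [S ::= S this]
north load north load north load north load S this this this ⇒ north load north load north load north load S this this this this   [S ::= S this]
north load north load north load north load S this this this this ⇒ north load north load north load north load north load S this this this this   [S ::= north load S]
north load north load north load north load north load S this this this this ⇒ north load north load north load north load north load robot this this this this   [S ::= robot]

S ⇒ S this ⇒ north load S this ⇒ north load north load S this ⇒ north load north load north load S this ⇒ north load north load north load north load S this ⇒ north load north load north load north load S this this ⇒ north load north load north load north load S this this this ⇒ north load north load north load north load S this this this this ⇒ north load north load north load north load north load S this this this this ⇒ north load north load north load north load north load robot this this this this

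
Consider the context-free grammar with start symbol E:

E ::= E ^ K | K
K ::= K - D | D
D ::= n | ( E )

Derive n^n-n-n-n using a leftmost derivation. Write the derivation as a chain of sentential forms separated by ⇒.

E ⇒ E^K ⇒ K^K ⇒ D^K ⇒ n^K ⇒ n^K-D ⇒ n^K-D-D ⇒ n^K-D-D-D ⇒ n^D-D-D-D ⇒ n^n-D-D-D ⇒ n^n-n-D-D ⇒ n^n-n-n-D ⇒ n^n-n-n-n

E ⇒ E^K   [E ::= E ^ K]
E^K ⇒ K^K   [E ::= K]
K^K ⇒ D^K   [K ::= D]
D^K ⇒ n^K   [D ::= n]
n^K ⇒ n^K-D   [K ::= K - D]
n^K-D ⇒ n^K-D-D   [K ::= K - D]
n^K-D-D ⇒ n^K-D-D-D   [K ::= K - D]
n^K-D-D-D ⇒ n^D-D-D-D   [K ::= D]
n^D-D-D-D ⇒ n^n-D-D-D   [D ::= n]
n^n-D-D-D ⇒ n^n-n-D-D   [D ::= n]
n^n-n-D-D ⇒ n^n-n-n-D   [D ::= n]
n^n-n-n-D ⇒ n^n-n-n-n   [D ::= n]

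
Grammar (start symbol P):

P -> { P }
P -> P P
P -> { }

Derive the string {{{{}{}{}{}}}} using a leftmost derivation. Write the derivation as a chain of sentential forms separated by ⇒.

P ⇒ {P}   [P -> { P }]
{P} ⇒ {{P}}   [P -> { P }]
{{P}} ⇒ {{{P}}}   [P -> { P }]
{{{P}}} ⇒ {{{PP}}}   [P -> P P]
{{{PP}}} ⇒ {{{PPP}}}   [P -> P P]
{{{PPP}}} ⇒ {{{PPPP}}}   [P -> P P]
{{{PPPP}}} ⇒ {{{{}PPP}}}   [P -> { }]
{{{{}PPP}}} ⇒ {{{{}{}PP}}}   [P -> { }]
{{{{}{}PP}}} ⇒ {{{{}{}{}P}}}   [P -> { }]
{{{{}{}{}P}}} ⇒ {{{{}{}{}{}}}}   [P -> { }]

P ⇒ {P} ⇒ {{P}} ⇒ {{{P}}} ⇒ {{{PP}}} ⇒ {{{PPP}}} ⇒ {{{PPPP}}} ⇒ {{{{}PPP}}} ⇒ {{{{}{}PP}}} ⇒ {{{{}{}{}P}}} ⇒ {{{{}{}{}{}}}}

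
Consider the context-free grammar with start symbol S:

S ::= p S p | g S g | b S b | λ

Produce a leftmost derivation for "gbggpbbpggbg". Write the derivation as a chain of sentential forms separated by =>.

S => gSg => gbSbg => gbgSgbg => gbggSggbg => gbggpSpggbg => gbggpbSbpggbg => gbggpbbpggbg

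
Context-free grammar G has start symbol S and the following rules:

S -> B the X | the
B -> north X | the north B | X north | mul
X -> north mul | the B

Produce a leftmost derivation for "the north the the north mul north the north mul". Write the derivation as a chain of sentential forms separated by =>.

S => B the X => X north the X => the B north the X => the north X north the X => the north the B north the X => the north the the north B north the X => the north the the north mul north the X => the north the the north mul north the north mul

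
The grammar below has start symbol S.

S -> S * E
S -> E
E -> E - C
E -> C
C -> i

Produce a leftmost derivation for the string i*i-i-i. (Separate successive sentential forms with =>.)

S => S*E => E*E => C*E => i*E => i*E-C => i*E-C-C => i*C-C-C => i*i-C-C => i*i-i-C => i*i-i-i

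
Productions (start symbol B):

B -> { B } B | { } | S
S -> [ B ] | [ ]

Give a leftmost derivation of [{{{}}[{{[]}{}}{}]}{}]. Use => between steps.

B=>S=>[B]=>[{B}B]=>[{{B}B}B]=>[{{{}}B}B]=>[{{{}}S}B]=>[{{{}}[B]}B]=>[{{{}}[{B}B]}B]=>[{{{}}[{{B}B}B]}B]=>[{{{}}[{{S}B}B]}B]=>[{{{}}[{{[]}B}B]}B]=>[{{{}}[{{[]}{}}B]}B]=>[{{{}}[{{[]}{}}{}]}B]=>[{{{}}[{{[]}{}}{}]}{}]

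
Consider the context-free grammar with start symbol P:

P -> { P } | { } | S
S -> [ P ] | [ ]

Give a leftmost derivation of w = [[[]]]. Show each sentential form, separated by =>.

P => S   [P -> S]
S => [P]   [S -> [ P ]]
[P] => [S]   [P -> S]
[S] => [[P]]   [S -> [ P ]]
[[P]] => [[S]]   [P -> S]
[[S]] => [[[]]]   [S -> [ ]]

P=>S=>[P]=>[S]=>[[P]]=>[[S]]=>[[[]]]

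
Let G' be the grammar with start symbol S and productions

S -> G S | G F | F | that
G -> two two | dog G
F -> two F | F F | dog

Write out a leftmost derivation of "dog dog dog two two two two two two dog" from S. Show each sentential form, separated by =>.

S => G S => dog G S => dog dog G S => dog dog dog G S => dog dog dog two two S => dog dog dog two two G S => dog dog dog two two two two S => dog dog dog two two two two F => dog dog dog two two two two two F => dog dog dog two two two two two two F => dog dog dog two two two two two two dog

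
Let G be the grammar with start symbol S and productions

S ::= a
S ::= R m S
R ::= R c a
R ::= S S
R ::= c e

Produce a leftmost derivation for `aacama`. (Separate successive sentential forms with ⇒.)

S ⇒ RmS ⇒ RcamS ⇒ SScamS ⇒ aScamS ⇒ aacamS ⇒ aacama

S ⇒ RmS   [S ::= R m S]
RmS ⇒ RcamS   [R ::= R c a]
RcamS ⇒ SScamS   [R ::= S S]
SScamS ⇒ aScamS   [S ::= a]
aScamS ⇒ aacamS   [S ::= a]
aacamS ⇒ aacama   [S ::= a]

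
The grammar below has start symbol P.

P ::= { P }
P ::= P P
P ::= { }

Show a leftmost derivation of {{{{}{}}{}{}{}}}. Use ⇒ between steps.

P ⇒ {P}   [P ::= { P }]
{P} ⇒ {{P}}   [P ::= { P }]
{{P}} ⇒ {{PP}}   [P ::= P P]
{{PP}} ⇒ {{PPP}}   [P ::= P P]
{{PPP}} ⇒ {{PPPP}}   [P ::= P P]
{{PPPP}} ⇒ {{{P}PPP}}   [P ::= { P }]
{{{P}PPP}} ⇒ {{{PP}PPP}}   [P ::= P P]
{{{PP}PPP}} ⇒ {{{{}P}PPP}}   [P ::= { }]
{{{{}P}PPP}} ⇒ {{{{}{}}PPP}}   [P ::= { }]
{{{{}{}}PPP}} ⇒ {{{{}{}}{}PP}}   [P ::= { }]
{{{{}{}}{}PP}} ⇒ {{{{}{}}{}{}P}}   [P ::= { }]
{{{{}{}}{}{}P}} ⇒ {{{{}{}}{}{}{}}}   [P ::= { }]

P⇒{P}⇒{{P}}⇒{{PP}}⇒{{PPP}}⇒{{PPPP}}⇒{{{P}PPP}}⇒{{{PP}PPP}}⇒{{{{}P}PPP}}⇒{{{{}{}}PPP}}⇒{{{{}{}}{}PP}}⇒{{{{}{}}{}{}P}}⇒{{{{}{}}{}{}{}}}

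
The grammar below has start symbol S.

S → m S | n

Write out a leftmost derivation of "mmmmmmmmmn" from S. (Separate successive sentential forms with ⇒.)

S ⇒ mS ⇒ mmS ⇒ mmmS ⇒ mmmmS ⇒ mmmmmS ⇒ mmmmmmS ⇒ mmmmmmmS ⇒ mmmmmmmmS ⇒ mmmmmmmmmS ⇒ mmmmmmmmmn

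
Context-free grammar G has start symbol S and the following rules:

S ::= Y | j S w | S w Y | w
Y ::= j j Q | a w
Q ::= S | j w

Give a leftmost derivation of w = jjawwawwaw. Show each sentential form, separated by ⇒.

S⇒SwY⇒YwY⇒jjQwY⇒jjSwY⇒jjSwYwY⇒jjYwYwY⇒jjawwYwY⇒jjawwawwY⇒jjawwawwaw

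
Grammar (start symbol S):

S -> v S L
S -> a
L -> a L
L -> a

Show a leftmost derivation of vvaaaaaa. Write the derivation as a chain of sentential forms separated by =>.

S => vSL => vvSLL => vvaLL => vvaaLL => vvaaaL => vvaaaaL => vvaaaaaL => vvaaaaaa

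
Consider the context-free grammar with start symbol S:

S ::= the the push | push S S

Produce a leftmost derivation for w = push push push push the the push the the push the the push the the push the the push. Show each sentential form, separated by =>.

S => push S S => push push S S S => push push push S S S S => push push push push S S S S S => push push push push the the push S S S S => push push push push the the push the the push S S S => push push push push the the push the the push the the push S S => push push push push the the push the the push the the push the the push S => push push push push the the push the the push the the push the the push the the push

S => push S S   [S ::= push S S]
push S S => push push S S S   [S ::= push S S]
push push S S S => push push push S S S S   [S ::= push S S]
push push push S S S S => push push push push S S S S S   [S ::= push S S]
push push push push S S S S S => push push push push the the push S S S S   [S ::= the the push]
push push push push the the push S S S S => push push push push the the push the the push S S S   [S ::= the the push]
push push push push the the push the the push S S S => push push push push the the push the the push the the push S S   [S ::= the the push]
push push push push the the push the the push the the push S S => push push push push the the push the the push the the push the the push S   [S ::= the the push]
push push push push the the push the the push the the push the the push S => push push push push the the push the the push the the push the the push the the push   [S ::= the the push]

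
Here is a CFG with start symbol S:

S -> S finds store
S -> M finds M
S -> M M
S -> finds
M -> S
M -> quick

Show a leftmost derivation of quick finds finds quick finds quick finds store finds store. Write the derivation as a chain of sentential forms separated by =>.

S => S finds store   [S -> S finds store]
S finds store => M M finds store   [S -> M M]
M M finds store => quick M finds store   [M -> quick]
quick M finds store => quick S finds store   [M -> S]
quick S finds store => quick S finds store finds store   [S -> S finds store]
quick S finds store finds store => quick M finds M finds store finds store   [S -> M finds M]
quick M finds M finds store finds store => quick S finds M finds store finds store   [M -> S]
quick S finds M finds store finds store => quick M finds M finds M finds store finds store   [S -> M finds M]
quick M finds M finds M finds store finds store => quick S finds M finds M finds store finds store   [M -> S]
quick S finds M finds M finds store finds store => quick finds finds M finds M finds store finds store   [S -> finds]
quick finds finds M finds M finds store finds store => quick finds finds quick finds M finds store finds store   [M -> quick]
quick finds finds quick finds M finds store finds store => quick finds finds quick finds quick finds store finds store   [M -> quick]

S => S finds store => M M finds store => quick M finds store => quick S finds store => quick S finds store finds store => quick M finds M finds store finds store => quick S finds M finds store finds store => quick M finds M finds M finds store finds store => quick S finds M finds M finds store finds store => quick finds finds M finds M finds store finds store => quick finds finds quick finds M finds store finds store => quick finds finds quick finds quick finds store finds store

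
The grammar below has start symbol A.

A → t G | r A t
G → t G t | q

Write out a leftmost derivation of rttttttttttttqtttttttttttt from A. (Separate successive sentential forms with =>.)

A => rAt => rtGt => rttGtt => rtttGttt => rttttGtttt => rtttttGttttt => rttttttGtttttt => rtttttttGttttttt => rttttttttGtttttttt => rtttttttttGttttttttt => rttttttttttGtttttttttt => rtttttttttttGttttttttttt => rttttttttttttGtttttttttttt => rttttttttttttqtttttttttttt

A => rAt   [A → r A t]
rAt => rtGt   [A → t G]
rtGt => rttGtt   [G → t G t]
rttGtt => rtttGttt   [G → t G t]
rtttGttt => rttttGtttt   [G → t G t]
rttttGtttt => rtttttGttttt   [G → t G t]
rtttttGttttt => rttttttGtttttt   [G → t G t]
rttttttGtttttt => rtttttttGttttttt   [G → t G t]
rtttttttGttttttt => rttttttttGtttttttt   [G → t G t]
rttttttttGtttttttt => rtttttttttGttttttttt   [G → t G t]
rtttttttttGttttttttt => rttttttttttGtttttttttt   [G → t G t]
rttttttttttGtttttttttt => rtttttttttttGttttttttttt   [G → t G t]
rtttttttttttGttttttttttt => rttttttttttttGtttttttttttt   [G → t G t]
rttttttttttttGtttttttttttt => rttttttttttttqtttttttttttt   [G → q]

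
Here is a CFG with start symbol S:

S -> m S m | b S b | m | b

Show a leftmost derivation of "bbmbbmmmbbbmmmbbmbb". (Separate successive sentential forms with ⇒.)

S⇒bSb⇒bbSbb⇒bbmSmbb⇒bbmbSbmbb⇒bbmbbSbbmbb⇒bbmbbmSmbbmbb⇒bbmbbmmSmmbbmbb⇒bbmbbmmmSmmmbbmbb⇒bbmbbmmmbSbmmmbbmbb⇒bbmbbmmmbbbmmmbbmbb

S ⇒ bSb   [S -> b S b]
bSb ⇒ bbSbb   [S -> b S b]
bbSbb ⇒ bbmSmbb   [S -> m S m]
bbmSmbb ⇒ bbmbSbmbb   [S -> b S b]
bbmbSbmbb ⇒ bbmbbSbbmbb   [S -> b S b]
bbmbbSbbmbb ⇒ bbmbbmSmbbmbb   [S -> m S m]
bbmbbmSmbbmbb ⇒ bbmbbmmSmmbbmbb   [S -> m S m]
bbmbbmmSmmbbmbb ⇒ bbmbbmmmSmmmbbmbb   [S -> m S m]
bbmbbmmmSmmmbbmbb ⇒ bbmbbmmmbSbmmmbbmbb   [S -> b S b]
bbmbbmmmbSbmmmbbmbb ⇒ bbmbbmmmbbbmmmbbmbb   [S -> b]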